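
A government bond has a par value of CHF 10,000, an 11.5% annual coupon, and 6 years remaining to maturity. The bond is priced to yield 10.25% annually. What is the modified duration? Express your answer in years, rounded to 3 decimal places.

Periodic yield y = 0.1025. First find Macaulay duration:
  t   CF        PV=CF/(1+0.1025)^t    t·PV
  1     1,150.00     1,043.0839     1,043.0839
  2     1,150.00       946.1078     1,892.2157
  3     1,150.00       858.1477     2,574.4431
  4     1,150.00       778.3653     3,113.4611
  5     1,150.00       706.0002     3,530.0012
  6    11,150.00     6,208.7372    37,252.4233
  Σ                 10,540.4422    49,405.6283
P = 10,540.4422; Macaulay duration = 49,405.6283 / 10,540.4422 = 4.68724 years.
Modified duration = D_Mac / (1 + y) = 4.68724 / 1.1025 = 4.25147 years.

4.251 years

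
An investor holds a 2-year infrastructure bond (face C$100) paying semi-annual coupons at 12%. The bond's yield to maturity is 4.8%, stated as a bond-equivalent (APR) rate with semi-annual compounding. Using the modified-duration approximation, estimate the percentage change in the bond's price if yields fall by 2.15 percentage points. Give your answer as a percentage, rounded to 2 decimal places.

+3.88%

Periodic yield y = 0.024. Modified duration first:
  t   CF        PV=CF/(1+0.024)^t    t·PV
  1         6.00         5.8594         5.8594
  2         6.00         5.7220        11.4441
  3         6.00         5.5879        16.7638
  4       106.00        96.4064       385.6258
  Σ                    113.5758       419.6930
P = 113.5758; D_Mac = 3.69527 half-year periods = 1.84763 yrs; D_mod = 1.84763/(1+0.024) = 1.80433 yrs.
ΔP/P ≈ -D_mod · Δy = -1.80433 × (-0.0215) = +0.038793 = +3.8793%.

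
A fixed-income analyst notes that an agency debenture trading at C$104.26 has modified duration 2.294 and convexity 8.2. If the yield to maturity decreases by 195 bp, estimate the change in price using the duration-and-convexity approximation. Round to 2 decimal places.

Duration effect: -D_mod·Δy = -2.294 × (-0.0195) = +0.044733
Convexity effect: ½·C·(Δy)² = 0.5 × 8.2 × (-0.0195)² = +0.001559025
ΔP/P ≈ +0.044733 + 0.001559025 = +0.046292025
ΔP ≈ 104.26 × (+0.046292025) = +4.8264065265.

+C$4.83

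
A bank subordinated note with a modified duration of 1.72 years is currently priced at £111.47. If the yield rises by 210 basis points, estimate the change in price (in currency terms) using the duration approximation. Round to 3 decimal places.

Duration approximation: ΔP/P ≈ -D_mod · Δy = -1.72 × (+0.021) = -0.036120.
ΔP ≈ 111.47 × (-0.036120) = -4.0262964.

-£4.026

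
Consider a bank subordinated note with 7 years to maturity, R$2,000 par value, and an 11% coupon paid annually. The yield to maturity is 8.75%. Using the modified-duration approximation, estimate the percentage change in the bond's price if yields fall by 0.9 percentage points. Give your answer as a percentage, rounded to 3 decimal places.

+4.411%

Periodic yield y = 0.0875. Modified duration first:
  t   CF        PV=CF/(1+0.0875)^t    t·PV
  1       220.00       202.2989       202.2989
  2       220.00       186.0219       372.0439
  3       220.00       171.0546       513.1639
  4       220.00       157.2916       629.1665
  5       220.00       144.6360       723.1799
  6       220.00       132.9986       797.9916
  7     2,220.00     1,234.0936     8,638.6555
  Σ                  2,228.3953    11,876.5002
P = 2,228.3953; D_Mac = 5.32962 yrs; D_mod = 5.32962/(1+0.0875) = 4.90080 yrs.
ΔP/P ≈ -D_mod · Δy = -4.90080 × (-0.009) = +0.044107 = +4.4107%.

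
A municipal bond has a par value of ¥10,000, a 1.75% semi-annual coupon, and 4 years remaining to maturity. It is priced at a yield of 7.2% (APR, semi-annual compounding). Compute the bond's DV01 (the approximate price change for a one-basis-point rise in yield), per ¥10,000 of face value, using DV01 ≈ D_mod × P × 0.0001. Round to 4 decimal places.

¥3.0343

Periodic yield y = 0.036.
  t   CF        PV=CF/(1+0.036)^t    t·PV
  1        87.50        84.4595        84.4595
  2        87.50        81.5246       163.0491
  3        87.50        78.6917       236.0750
  4        87.50        75.9572       303.8289
  5        87.50        73.3178       366.5889
  6        87.50        70.7701       424.6203
  7        87.50        68.3109       478.1760
  8    10,087.50     7,601.6086    60,812.8688
  Σ                  8,134.6402    62,869.6665
P = 8,134.6402; D_Mac = 7.72864 half-year periods = 3.86432 yrs; D_mod = 3.73004 yrs.
DV01 ≈ 3.73004 × 8,134.6402 × 0.0001 = 3.034250.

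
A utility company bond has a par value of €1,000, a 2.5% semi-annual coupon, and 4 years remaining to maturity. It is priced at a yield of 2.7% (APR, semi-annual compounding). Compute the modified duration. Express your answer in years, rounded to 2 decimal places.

Periodic yield y = 0.0135. First find Macaulay duration:
  t   CF        PV=CF/(1+0.0135)^t    t·PV
  1        12.50        12.3335        12.3335
  2        12.50        12.1692        24.3384
  3        12.50        12.0071        36.0214
  4        12.50        11.8472        47.3887
  5        12.50        11.6894        58.4469
  6        12.50        11.5337        69.2020
  7        12.50        11.3800        79.6603
  8     1,012.50       909.5048     7,276.0386
  Σ                    992.4649     7,603.4298
P = 992.4649; Macaulay duration = 7,603.4298 / 992.4649 = 7.66116 half-year periods = 3.83058 years.
Modified duration = D_Mac / (1 + y) = 3.83058 / 1.0135 = 3.77955 years.

3.78 years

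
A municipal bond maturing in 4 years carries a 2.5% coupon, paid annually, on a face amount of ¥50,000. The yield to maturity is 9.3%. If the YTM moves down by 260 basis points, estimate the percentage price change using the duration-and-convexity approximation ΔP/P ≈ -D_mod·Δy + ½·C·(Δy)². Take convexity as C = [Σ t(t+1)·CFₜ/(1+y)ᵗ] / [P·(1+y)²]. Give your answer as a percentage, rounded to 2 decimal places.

+9.66%

With y = 0.093:
  t   CF        PV=CF/(1+0.093)^t    t·PV        t(t+1)·PV
  1     1,250.00     1,143.6414     1,143.6414       2,287.2827
  2     1,250.00     1,046.3324     2,092.6649       6,277.9946
  3     1,250.00       957.3032     2,871.9097      11,487.6388
  4    51,250.00    35,909.8195   143,639.2779     718,196.3896
  Σ                 39,057.0965   149,747.4939     738,249.3058
P = 39,057.0965; D_Mac = 3.83407 yrs; D_mod = 3.50784 yrs; C = 15.82205.
Duration effect: -3.50784 × (-0.026) = +0.091204
Convexity effect: 0.5 × 15.82205 × (-0.026)² = +0.0053479
ΔP/P ≈ +0.091204 + 0.0053479 = +0.096552 = +9.6552%.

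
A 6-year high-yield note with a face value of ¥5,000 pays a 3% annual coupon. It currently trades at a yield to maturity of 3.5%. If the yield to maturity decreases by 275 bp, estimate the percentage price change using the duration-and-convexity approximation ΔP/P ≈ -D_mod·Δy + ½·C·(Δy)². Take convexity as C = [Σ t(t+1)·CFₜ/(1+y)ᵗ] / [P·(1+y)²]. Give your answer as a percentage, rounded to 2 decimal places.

+16.15%

With y = 0.035:
  t   CF        PV=CF/(1+0.035)^t    t·PV        t(t+1)·PV
  1       150.00       144.9275       144.9275         289.8551
  2       150.00       140.0266       280.0532         840.1596
  3       150.00       135.2914       405.8742       1,623.4969
  4       150.00       130.7163       522.8653       2,614.3267
  5       150.00       126.2960       631.4799       3,788.8793
  6     5,150.00     4,189.5283    25,137.1699     175,960.1894
  Σ                  4,866.7862    27,122.3701     185,116.9069
P = 4,866.7862; D_Mac = 5.57295 yrs; D_mod = 5.38450 yrs; C = 35.50775.
Duration effect: -5.38450 × (-0.0275) = +0.148074
Convexity effect: 0.5 × 35.50775 × (-0.0275)² = +0.0134264
ΔP/P ≈ +0.148074 + 0.0134264 = +0.161500 = +16.1500%.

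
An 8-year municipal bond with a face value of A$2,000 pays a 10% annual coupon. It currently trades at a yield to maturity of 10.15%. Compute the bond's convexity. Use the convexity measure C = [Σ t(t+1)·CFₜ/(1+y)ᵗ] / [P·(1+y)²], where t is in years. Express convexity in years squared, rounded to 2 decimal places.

With y = 0.1015:
  t   CF        PV=CF/(1+0.1015)^t    t·PV        t(t+1)·PV
  1       200.00       181.5706       181.5706         363.1412
  2       200.00       164.8394       329.6788         989.0363
  3       200.00       149.6499       448.9498       1,795.7990
  4       200.00       135.8601       543.4405       2,717.2024
  5       200.00       123.3410       616.7050       3,700.2302
  6       200.00       111.9755       671.8530       4,702.9707
  7       200.00       101.6573       711.6010       5,692.8077
  8     2,200.00     1,015.1885     8,121.5076      73,093.5685
  Σ                  1,984.0822    11,625.3062      93,054.7561
P = 1,984.0822.
Convexity = Σ t(t+1)·PV / [P·(1+y)²] = 93,054.7561 / (1,984.0822 × 1.213302) = 38.65538.

38.66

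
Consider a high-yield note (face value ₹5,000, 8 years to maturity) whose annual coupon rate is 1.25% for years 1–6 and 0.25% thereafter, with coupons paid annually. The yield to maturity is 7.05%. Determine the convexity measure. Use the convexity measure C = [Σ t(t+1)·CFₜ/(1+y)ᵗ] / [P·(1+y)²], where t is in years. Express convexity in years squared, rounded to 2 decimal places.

58.36

With y = 0.0705:
  t   CF        PV=CF/(1+0.0705)^t    t·PV        t(t+1)·PV
  1        62.50        58.3839        58.3839         116.7679
  2        62.50        54.5389       109.0779         327.2336
  3        62.50        50.9472       152.8415         611.3660
  4        62.50        47.5919       190.3677         951.8386
  5        62.50        44.4577       222.2883       1,333.7300
  6        62.50        41.5298       249.1789       1,744.2522
  7        12.50         7.7590        54.3127         434.5016
  8     5,012.50     2,906.4377    23,251.5013     209,263.5117
  Σ                  3,211.6461    24,287.9522     214,783.2015
P = 3,211.6461.
Convexity = Σ t(t+1)·PV / [P·(1+y)²] = 214,783.2015 / (3,211.6461 × 1.145970) = 58.35785.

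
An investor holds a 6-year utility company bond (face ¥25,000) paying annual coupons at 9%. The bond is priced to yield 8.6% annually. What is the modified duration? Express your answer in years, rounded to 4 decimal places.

Periodic yield y = 0.086. First find Macaulay duration:
  t   CF        PV=CF/(1+0.086)^t    t·PV
  1     2,250.00     2,071.8232     2,071.8232
  2     2,250.00     1,907.7562     3,815.5123
  3     2,250.00     1,756.6816     5,270.0447
  4     2,250.00     1,617.5705     6,470.2820
  5     2,250.00     1,489.4756     7,447.3780
  6    27,250.00    16,610.6855    99,664.1129
  Σ                 25,453.9925   124,739.1531
P = 25,453.9925; Macaulay duration = 124,739.1531 / 25,453.9925 = 4.90057 years.
Modified duration = D_Mac / (1 + y) = 4.90057 / 1.086 = 4.51250 years.

4.5125 years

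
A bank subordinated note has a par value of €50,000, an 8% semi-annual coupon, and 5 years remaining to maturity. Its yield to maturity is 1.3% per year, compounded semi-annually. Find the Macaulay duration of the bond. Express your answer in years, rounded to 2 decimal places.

4.34 years

Periodic yield y = 0.0065. Discount each cash flow and weight by its period:
  t   CF        PV=CF/(1+0.0065)^t    t·PV
  1     2,000.00     1,987.0840     1,987.0840
  2     2,000.00     1,974.2513     3,948.5026
  3     2,000.00     1,961.5016     5,884.5047
  4     2,000.00     1,948.8341     7,795.3366
  5     2,000.00     1,936.2485     9,681.2426
  6     2,000.00     1,923.7442    11,542.4651
  7     2,000.00     1,911.3206    13,379.2442
  8     2,000.00     1,898.9773    15,191.8180
  9     2,000.00     1,886.7136    16,980.4225
  10   52,000.00    48,737.7585   487,377.5847
  Σ                 66,166.4336   573,768.2050
Price P = Σ PV = 66,166.4336.
Macaulay duration = Σ(t·PV) / P = 573,768.2050 / 66,166.4336 = 8.67159 half-year periods.
In years: 8.67159 / 2 = 4.33580 years.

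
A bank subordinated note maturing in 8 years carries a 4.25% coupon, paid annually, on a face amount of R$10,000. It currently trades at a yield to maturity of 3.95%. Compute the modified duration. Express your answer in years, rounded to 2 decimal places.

6.69 years

Periodic yield y = 0.0395. First find Macaulay duration:
  t   CF        PV=CF/(1+0.0395)^t    t·PV
  1       425.00       408.8504       408.8504
  2       425.00       393.3145       786.6290
  3       425.00       378.3689     1,135.1067
  4       425.00       363.9913     1,455.9650
  5       425.00       350.1599     1,750.7997
  6       425.00       336.8542     2,021.1252
  7       425.00       324.0541     2,268.3785
  8    10,425.00     7,646.8067    61,174.4539
  Σ                 10,202.4000    71,001.3085
P = 10,202.4000; Macaulay duration = 71,001.3085 / 10,202.4000 = 6.95928 years.
Modified duration = D_Mac / (1 + y) = 6.95928 / 1.0395 = 6.69483 years.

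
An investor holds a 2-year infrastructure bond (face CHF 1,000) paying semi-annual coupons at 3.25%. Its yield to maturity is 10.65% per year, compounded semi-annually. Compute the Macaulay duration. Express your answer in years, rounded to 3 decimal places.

1.949 years

Periodic yield y = 0.05325. Discount each cash flow and weight by its period:
  t   CF        PV=CF/(1+0.05325)^t    t·PV
  1        16.25        15.4284        15.4284
  2        16.25        14.6484        29.2968
  3        16.25        13.9078        41.7235
  4     1,016.25       825.7996     3,303.1985
  Σ                    869.7843     3,389.6472
Price P = Σ PV = 869.7843.
Macaulay duration = Σ(t·PV) / P = 3,389.6472 / 869.7843 = 3.89711 half-year periods.
In years: 3.89711 / 2 = 1.94856 years.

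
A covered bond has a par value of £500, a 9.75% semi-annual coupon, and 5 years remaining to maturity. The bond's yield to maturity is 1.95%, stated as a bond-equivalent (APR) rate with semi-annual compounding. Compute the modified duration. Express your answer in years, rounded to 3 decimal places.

4.186 years

Periodic yield y = 0.00975. First find Macaulay duration:
  t   CF        PV=CF/(1+0.00975)^t    t·PV
  1       24.375        24.1396        24.1396
  2       24.375        23.9065        47.8131
  3       24.375        23.6757        71.0271
  4       24.375        23.4471        93.7884
  5       24.375        23.2207       116.1035
  6       24.375        22.9965       137.9789
  7       24.375        22.7744       159.4210
  8       24.375        22.5545       180.4362
  9       24.375        22.3367       201.0307
  10     524.375       475.8865     4,758.8647
  Σ                    684.9384     5,790.6034
P = 684.9384; Macaulay duration = 5,790.6034 / 684.9384 = 8.45420 half-year periods = 4.22710 years.
Modified duration = D_Mac / (1 + y) = 4.22710 / 1.00975 = 4.18628 years.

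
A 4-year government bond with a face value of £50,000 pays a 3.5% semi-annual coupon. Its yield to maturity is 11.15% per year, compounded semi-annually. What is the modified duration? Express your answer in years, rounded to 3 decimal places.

Periodic yield y = 0.05575. First find Macaulay duration:
  t   CF        PV=CF/(1+0.05575)^t    t·PV
  1       875.00       828.7947       828.7947
  2       875.00       785.0293     1,570.0586
  3       875.00       743.5750     2,230.7250
  4       875.00       704.3097     2,817.2389
  5       875.00       667.1179     3,335.5896
  6       875.00       631.8900     3,791.3403
  7       875.00       598.5224     4,189.6569
  8    50,875.00    32,962.1629   263,697.3033
  Σ                 37,921.4020   282,460.7073
P = 37,921.4020; Macaulay duration = 282,460.7073 / 37,921.4020 = 7.44858 half-year periods = 3.72429 years.
Modified duration = D_Mac / (1 + y) = 3.72429 / 1.05575 = 3.52763 years.

3.528 years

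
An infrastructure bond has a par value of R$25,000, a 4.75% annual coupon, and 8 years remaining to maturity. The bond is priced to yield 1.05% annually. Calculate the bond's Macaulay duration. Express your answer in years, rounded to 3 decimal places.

6.995 years

Periodic yield y = 0.0105. Discount each cash flow and weight by its year:
  t   CF        PV=CF/(1+0.0105)^t    t·PV
  1     1,187.50     1,175.1608     1,175.1608
  2     1,187.50     1,162.9498     2,325.8997
  3     1,187.50     1,150.8657     3,452.5972
  4     1,187.50     1,138.9072     4,555.6289
  5     1,187.50     1,127.0730     5,635.3648
  6     1,187.50     1,115.3617     6,692.1700
  7     1,187.50     1,103.7721     7,726.4044
  8    26,187.50    24,088.1528   192,705.2224
  Σ                 32,062.2431   224,268.4482
Price P = Σ PV = 32,062.2431.
Macaulay duration = Σ(t·PV) / P = 224,268.4482 / 32,062.2431 = 6.99478 years.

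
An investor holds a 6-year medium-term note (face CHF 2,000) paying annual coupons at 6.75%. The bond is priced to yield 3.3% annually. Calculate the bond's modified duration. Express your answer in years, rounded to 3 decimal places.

5.041 years

Periodic yield y = 0.033. First find Macaulay duration:
  t   CF        PV=CF/(1+0.033)^t    t·PV
  1       135.00       130.6873       130.6873
  2       135.00       126.5124       253.0248
  3       135.00       122.4709       367.4126
  4       135.00       118.5584       474.2338
  5       135.00       114.7710       573.8550
  6     2,135.00     1,757.0979    10,542.5872
  Σ                  2,370.0979    12,341.8007
P = 2,370.0979; Macaulay duration = 12,341.8007 / 2,370.0979 = 5.20730 years.
Modified duration = D_Mac / (1 + y) = 5.20730 / 1.033 = 5.04094 years.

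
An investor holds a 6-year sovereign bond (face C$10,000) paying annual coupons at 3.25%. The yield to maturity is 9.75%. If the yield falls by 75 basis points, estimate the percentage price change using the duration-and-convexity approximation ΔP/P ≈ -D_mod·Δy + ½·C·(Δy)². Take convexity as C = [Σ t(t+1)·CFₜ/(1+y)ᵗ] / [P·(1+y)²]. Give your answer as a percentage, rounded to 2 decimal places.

+3.81%

With y = 0.0975:
  t   CF        PV=CF/(1+0.0975)^t    t·PV        t(t+1)·PV
  1       325.00       296.1276       296.1276         592.2551
  2       325.00       269.8201       539.6402       1,618.9206
  3       325.00       245.8498       737.5493       2,950.1970
  4       325.00       224.0089       896.0355       4,480.1777
  5       325.00       204.1083     1,020.5416       6,123.2497
  6    10,325.00     5,908.3047    35,449.8284     248,148.7988
  Σ                  7,148.2194    38,939.7226     263,913.5990
P = 7,148.2194; D_Mac = 5.44747 yrs; D_mod = 4.96353 yrs; C = 30.65172.
Duration effect: -4.96353 × (-0.0075) = +0.037226
Convexity effect: 0.5 × 30.65172 × (-0.0075)² = +0.0008621
ΔP/P ≈ +0.037226 + 0.0008621 = +0.038089 = +3.8089%.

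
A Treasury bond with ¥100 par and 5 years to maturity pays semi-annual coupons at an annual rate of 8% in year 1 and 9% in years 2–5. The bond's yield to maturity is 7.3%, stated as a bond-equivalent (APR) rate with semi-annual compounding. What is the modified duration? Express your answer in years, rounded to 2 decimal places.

Periodic yield y = 0.0365. First find Macaulay duration:
  t   CF        PV=CF/(1+0.0365)^t    t·PV
  1         4.00         3.8591         3.8591
  2         4.00         3.7232         7.4465
  3         4.50         4.0411        12.1234
  4         4.50         3.8988        15.5954
  5         4.50         3.7615        18.8077
  6         4.50         3.6291        21.7745
  7         4.50         3.5013        24.5090
  8         4.50         3.3780        27.0239
  9         4.50         3.2590        29.3313
  10      104.50        73.0169       730.1687
  Σ                    106.0682       890.6395
P = 106.0682; Macaulay duration = 890.6395 / 106.0682 = 8.39686 half-year periods = 4.19843 years.
Modified duration = D_Mac / (1 + y) = 4.19843 / 1.0365 = 4.05058 years.

4.05 years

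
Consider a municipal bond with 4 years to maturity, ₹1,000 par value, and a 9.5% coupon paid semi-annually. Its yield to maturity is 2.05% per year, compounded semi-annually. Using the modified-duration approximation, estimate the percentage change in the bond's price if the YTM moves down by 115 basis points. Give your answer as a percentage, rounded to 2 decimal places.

+3.98%

Periodic yield y = 0.01025. Modified duration first:
  t   CF        PV=CF/(1+0.01025)^t    t·PV
  1        47.50        47.0181        47.0181
  2        47.50        46.5410        93.0820
  3        47.50        46.0688       138.2064
  4        47.50        45.6014       182.4056
  5        47.50        45.1387       225.6936
  6        47.50        44.6808       268.0845
  7        47.50        44.2274       309.5919
  8     1,047.50       965.4353     7,723.4821
  Σ                  1,284.7115     8,987.5643
P = 1,284.7115; D_Mac = 6.99578 half-year periods = 3.49789 yrs; D_mod = 3.49789/(1+0.01025) = 3.46240 yrs.
ΔP/P ≈ -D_mod · Δy = -3.46240 × (-0.0115) = +0.039818 = +3.9818%.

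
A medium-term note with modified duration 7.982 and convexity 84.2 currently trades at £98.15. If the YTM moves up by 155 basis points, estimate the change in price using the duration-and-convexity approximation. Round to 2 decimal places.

Duration effect: -D_mod·Δy = -7.982 × (+0.0155) = -0.123721
Convexity effect: ½·C·(Δy)² = 0.5 × 84.2 × (0.0155)² = +0.010114525
ΔP/P ≈ -0.123721 + 0.010114525 = -0.113606475
ΔP ≈ 98.15 × (-0.113606475) = -11.15047552125.

-£11.15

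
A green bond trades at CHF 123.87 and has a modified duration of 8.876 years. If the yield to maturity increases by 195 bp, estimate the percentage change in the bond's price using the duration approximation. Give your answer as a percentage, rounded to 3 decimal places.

-17.308%

Duration approximation: ΔP/P ≈ -D_mod · Δy = -8.876 × (+0.0195) = -0.173082.
As a percentage: -17.3082%.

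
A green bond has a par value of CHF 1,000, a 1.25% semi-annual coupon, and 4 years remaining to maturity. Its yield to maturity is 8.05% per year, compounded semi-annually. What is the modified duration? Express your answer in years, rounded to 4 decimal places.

3.7481 years

Periodic yield y = 0.04025. First find Macaulay duration:
  t   CF        PV=CF/(1+0.04025)^t    t·PV
  1         6.25         6.0082         6.0082
  2         6.25         5.7757        11.5514
  3         6.25         5.5522        16.6567
  4         6.25         5.3374        21.3496
  5         6.25         5.1309        25.6544
  6         6.25         4.9323        29.5941
  7         6.25         4.7415        33.1905
  8     1,006.25       733.8446     5,870.7567
  Σ                    771.3228     6,014.7615
P = 771.3228; Macaulay duration = 6,014.7615 / 771.3228 = 7.79798 half-year periods = 3.89899 years.
Modified duration = D_Mac / (1 + y) = 3.89899 / 1.04025 = 3.74813 years.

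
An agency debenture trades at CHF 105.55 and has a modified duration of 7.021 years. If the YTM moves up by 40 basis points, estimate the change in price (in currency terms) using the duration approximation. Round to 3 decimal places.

-CHF 2.964

Duration approximation: ΔP/P ≈ -D_mod · Δy = -7.021 × (+0.004) = -0.028084.
ΔP ≈ 105.55 × (-0.028084) = -2.9642662.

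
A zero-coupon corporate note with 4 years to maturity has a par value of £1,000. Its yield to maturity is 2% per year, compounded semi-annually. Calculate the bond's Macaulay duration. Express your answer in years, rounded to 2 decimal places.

4.00 years

A zero-coupon bond has a single cash flow at maturity, so its Macaulay duration equals its maturity: 4 years.
(Equivalently: 8 semi-annual periods ÷ 2 = 4 years.)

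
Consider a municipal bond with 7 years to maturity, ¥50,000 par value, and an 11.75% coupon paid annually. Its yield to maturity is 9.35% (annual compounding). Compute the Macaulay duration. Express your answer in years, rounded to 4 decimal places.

Periodic yield y = 0.0935. Discount each cash flow and weight by its year:
  t   CF        PV=CF/(1+0.0935)^t    t·PV
  1     5,875.00     5,372.6566     5,372.6566
  2     5,875.00     4,913.2662     9,826.5324
  3     5,875.00     4,493.1561    13,479.4684
  4     5,875.00     4,108.9676    16,435.8706
  5     5,875.00     3,757.6293    18,788.1465
  6     5,875.00     3,436.3322    20,617.9934
  7    55,875.00    29,887.2547   209,210.7828
  Σ                 55,969.2628   293,731.4508
Price P = Σ PV = 55,969.2628.
Macaulay duration = Σ(t·PV) / P = 293,731.4508 / 55,969.2628 = 5.24809 years.

5.2481 years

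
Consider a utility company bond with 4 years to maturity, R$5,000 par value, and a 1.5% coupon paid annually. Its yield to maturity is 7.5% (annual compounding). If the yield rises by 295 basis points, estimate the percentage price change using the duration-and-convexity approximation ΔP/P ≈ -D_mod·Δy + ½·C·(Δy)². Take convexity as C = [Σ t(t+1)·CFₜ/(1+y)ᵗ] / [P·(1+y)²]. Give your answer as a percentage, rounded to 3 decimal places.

With y = 0.075:
  t   CF        PV=CF/(1+0.075)^t    t·PV        t(t+1)·PV
  1        75.00        69.7674        69.7674         139.5349
  2        75.00        64.8999       129.7999         389.3997
  3        75.00        60.3720       181.1161         724.4645
  4     5,075.00     3,800.1627    15,200.6508      76,003.2538
  Σ                  3,995.2021    15,581.3342      77,256.6528
P = 3,995.2021; D_Mac = 3.90001 yrs; D_mod = 3.62792 yrs; C = 16.73325.
Duration effect: -3.62792 × (+0.0295) = -0.107024
Convexity effect: 0.5 × 16.73325 × (0.0295)² = +0.0072811
ΔP/P ≈ -0.107024 + 0.0072811 = -0.099743 = -9.9743%.

-9.974%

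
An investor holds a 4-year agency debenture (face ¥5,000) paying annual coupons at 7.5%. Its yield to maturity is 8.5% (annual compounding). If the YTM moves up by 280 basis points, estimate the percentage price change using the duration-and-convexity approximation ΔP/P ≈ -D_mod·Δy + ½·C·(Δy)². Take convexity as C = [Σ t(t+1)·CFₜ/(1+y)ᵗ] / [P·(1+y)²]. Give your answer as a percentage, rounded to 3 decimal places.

-8.696%

With y = 0.085:
  t   CF        PV=CF/(1+0.085)^t    t·PV        t(t+1)·PV
  1       375.00       345.6221       345.6221         691.2442
  2       375.00       318.5457       637.0915       1,911.2744
  3       375.00       293.5905       880.7716       3,523.0864
  4     5,375.00     3,878.4618    15,513.8471      77,569.2356
  Σ                  4,836.2202    17,377.3323      83,694.8406
P = 4,836.2202; D_Mac = 3.59316 yrs; D_mod = 3.31167 yrs; C = 14.70054.
Duration effect: -3.31167 × (+0.028) = -0.092727
Convexity effect: 0.5 × 14.70054 × (0.028)² = +0.0057626
ΔP/P ≈ -0.092727 + 0.0057626 = -0.086964 = -8.6964%.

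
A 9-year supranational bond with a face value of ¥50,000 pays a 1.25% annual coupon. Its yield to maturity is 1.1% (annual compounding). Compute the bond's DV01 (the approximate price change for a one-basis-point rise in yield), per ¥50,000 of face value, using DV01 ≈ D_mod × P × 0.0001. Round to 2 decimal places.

¥42.93

Periodic yield y = 0.011.
  t   CF        PV=CF/(1+0.011)^t    t·PV
  1       625.00       618.1998       618.1998
  2       625.00       611.4736     1,222.9472
  3       625.00       604.8206     1,814.4617
  4       625.00       598.2399     2,392.9597
  5       625.00       591.7309     2,958.6544
  6       625.00       585.2927     3,511.7560
  7       625.00       578.9245     4,052.4715
  8       625.00       572.6256     4,581.0049
  9    50,625.00    45,878.0168   412,902.1510
  Σ                 50,639.3243   434,054.6063
P = 50,639.3243; D_Mac = 8.57149 yrs; D_mod = 8.47823 yrs.
DV01 ≈ 8.47823 × 50,639.3243 × 0.0001 = 42.933195.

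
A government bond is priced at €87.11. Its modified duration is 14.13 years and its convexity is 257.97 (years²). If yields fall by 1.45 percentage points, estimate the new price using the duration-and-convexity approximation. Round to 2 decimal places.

Duration effect: -D_mod·Δy = -14.13 × (-0.0145) = +0.204885
Convexity effect: ½·C·(Δy)² = 0.5 × 257.97 × (-0.0145)² = +0.02711909625
ΔP/P ≈ +0.204885 + 0.02711909625 = +0.23200409625
New price ≈ 87.11 × (1 + 0.23200409625) = 107.3198768243375.

€107.32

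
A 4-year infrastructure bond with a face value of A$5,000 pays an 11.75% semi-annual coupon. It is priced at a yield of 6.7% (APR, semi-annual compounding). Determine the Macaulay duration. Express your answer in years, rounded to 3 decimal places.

3.365 years

Periodic yield y = 0.0335. Discount each cash flow and weight by its period:
  t   CF        PV=CF/(1+0.0335)^t    t·PV
  1       293.75       284.2284       284.2284
  2       293.75       275.0153       550.0307
  3       293.75       266.1010       798.3029
  4       293.75       257.4755     1,029.9021
  5       293.75       249.1297     1,245.6484
  6       293.75       241.0544     1,446.3262
  7       293.75       233.2408     1,632.6855
  8     5,293.75     4,067.0506    32,536.4051
  Σ                  5,873.2956    39,523.5292
Price P = Σ PV = 5,873.2956.
Macaulay duration = Σ(t·PV) / P = 39,523.5292 / 5,873.2956 = 6.72936 half-year periods.
In years: 6.72936 / 2 = 3.36468 years.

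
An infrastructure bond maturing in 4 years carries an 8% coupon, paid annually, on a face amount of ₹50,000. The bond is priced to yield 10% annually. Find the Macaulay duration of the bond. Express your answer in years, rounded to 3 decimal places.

3.562 years

Periodic yield y = 0.1. Discount each cash flow and weight by its year:
  t   CF        PV=CF/(1+0.1)^t    t·PV
  1     4,000.00     3,636.3636     3,636.3636
  2     4,000.00     3,305.7851     6,611.5702
  3     4,000.00     3,005.2592     9,015.7776
  4    54,000.00    36,882.7266   147,530.9064
  Σ                 46,830.1346   166,794.6179
Price P = Σ PV = 46,830.1346.
Macaulay duration = Σ(t·PV) / P = 166,794.6179 / 46,830.1346 = 3.56169 years.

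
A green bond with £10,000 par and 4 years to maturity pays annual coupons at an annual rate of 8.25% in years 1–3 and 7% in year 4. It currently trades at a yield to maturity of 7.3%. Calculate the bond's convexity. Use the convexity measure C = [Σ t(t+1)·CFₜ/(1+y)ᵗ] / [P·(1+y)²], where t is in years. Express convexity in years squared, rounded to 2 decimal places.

With y = 0.073:
  t   CF        PV=CF/(1+0.073)^t    t·PV        t(t+1)·PV
  1       825.00       768.8723       768.8723       1,537.7446
  2       825.00       716.5632     1,433.1264       4,299.3792
  3       825.00       667.8129     2,003.4386       8,013.7544
  4    10,700.00     8,072.0695    32,288.2778     161,441.3890
  Σ                 10,225.3178    36,493.7151     175,292.2673
P = 10,225.3178.
Convexity = Σ t(t+1)·PV / [P·(1+y)²] = 175,292.2673 / (10,225.3178 × 1.151329) = 14.88972.

14.89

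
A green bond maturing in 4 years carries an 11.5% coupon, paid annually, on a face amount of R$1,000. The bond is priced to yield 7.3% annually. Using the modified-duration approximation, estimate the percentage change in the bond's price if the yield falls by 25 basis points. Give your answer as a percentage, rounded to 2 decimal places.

+0.81%

Periodic yield y = 0.073. Modified duration first:
  t   CF        PV=CF/(1+0.073)^t    t·PV
  1       115.00       107.1761       107.1761
  2       115.00        99.8846       199.7691
  3       115.00        93.0891       279.2672
  4     1,115.00       841.1549     3,364.6196
  Σ                  1,141.3047     3,950.8321
P = 1,141.3047; D_Mac = 3.46168 yrs; D_mod = 3.46168/(1+0.073) = 3.22617 yrs.
ΔP/P ≈ -D_mod · Δy = -3.22617 × (-0.0025) = +0.008065 = +0.8065%.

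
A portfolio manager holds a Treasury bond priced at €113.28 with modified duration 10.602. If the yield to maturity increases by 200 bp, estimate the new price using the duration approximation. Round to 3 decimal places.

Duration approximation: ΔP/P ≈ -D_mod · Δy = -10.602 × (+0.02) = -0.212040.
New price ≈ 113.28 × (1 - 0.212040) = 89.2601088.

€89.260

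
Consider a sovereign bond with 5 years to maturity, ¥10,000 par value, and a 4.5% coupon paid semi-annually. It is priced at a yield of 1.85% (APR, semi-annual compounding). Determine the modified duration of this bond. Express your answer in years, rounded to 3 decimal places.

4.523 years

Periodic yield y = 0.00925. First find Macaulay duration:
  t   CF        PV=CF/(1+0.00925)^t    t·PV
  1       225.00       222.9378       222.9378
  2       225.00       220.8946       441.7891
  3       225.00       218.8700       656.6100
  4       225.00       216.8640       867.4560
  5       225.00       214.8764     1,074.3820
  6       225.00       212.9070     1,277.4421
  7       225.00       210.9557     1,476.6897
  8       225.00       209.0222     1,672.1778
  9       225.00       207.1065     1,863.9584
  10   10,225.00     9,325.5775    93,255.7750
  Σ                 11,260.0117   102,809.2180
P = 11,260.0117; Macaulay duration = 102,809.2180 / 11,260.0117 = 9.13047 half-year periods = 4.56524 years.
Modified duration = D_Mac / (1 + y) = 4.56524 / 1.00925 = 4.52339 years.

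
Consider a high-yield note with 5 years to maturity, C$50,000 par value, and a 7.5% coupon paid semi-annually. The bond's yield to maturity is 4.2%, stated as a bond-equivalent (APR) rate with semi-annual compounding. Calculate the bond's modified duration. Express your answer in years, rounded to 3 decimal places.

Periodic yield y = 0.021. First find Macaulay duration:
  t   CF        PV=CF/(1+0.021)^t    t·PV
  1     1,875.00     1,836.4349     1,836.4349
  2     1,875.00     1,798.6629     3,597.3259
  3     1,875.00     1,761.6679     5,285.0038
  4     1,875.00     1,725.4338     6,901.7352
  5     1,875.00     1,689.9450     8,449.7248
  6     1,875.00     1,655.1861     9,931.1163
  7     1,875.00     1,621.1421    11,347.9945
  8     1,875.00     1,587.7983    12,702.3865
  9     1,875.00     1,555.1404    13,996.2633
  10   51,875.00    42,140.5975   421,405.9748
  Σ                 57,372.0088   495,453.9600
P = 57,372.0088; Macaulay duration = 495,453.9600 / 57,372.0088 = 8.63581 half-year periods = 4.31791 years.
Modified duration = D_Mac / (1 + y) = 4.31791 / 1.021 = 4.22910 years.

4.229 years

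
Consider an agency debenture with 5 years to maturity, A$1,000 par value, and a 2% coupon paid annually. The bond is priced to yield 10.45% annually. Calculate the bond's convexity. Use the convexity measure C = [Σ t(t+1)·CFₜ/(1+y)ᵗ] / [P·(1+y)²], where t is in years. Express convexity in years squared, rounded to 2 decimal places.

With y = 0.1045:
  t   CF        PV=CF/(1+0.1045)^t    t·PV        t(t+1)·PV
  1        20.00        18.1077        18.1077          36.2155
  2        20.00        16.3945        32.7890          98.3671
  3        20.00        14.8434        44.5301         178.1206
  4        20.00        13.4390        53.7560         268.7801
  5     1,020.00       620.5426     3,102.7128      18,616.2767
  Σ                    683.3272     3,251.8957      19,197.7599
P = 683.3272.
Convexity = Σ t(t+1)·PV / [P·(1+y)²] = 19,197.7599 / (683.3272 × 1.219920) = 23.02981.

23.03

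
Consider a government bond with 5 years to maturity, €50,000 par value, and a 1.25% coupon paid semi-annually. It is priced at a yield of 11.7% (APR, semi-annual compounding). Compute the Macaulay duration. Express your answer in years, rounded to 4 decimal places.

Periodic yield y = 0.0585. Discount each cash flow and weight by its period:
  t   CF        PV=CF/(1+0.0585)^t    t·PV
  1       312.50       295.2291       295.2291
  2       312.50       278.9127       557.8254
  3       312.50       263.4981       790.4942
  4       312.50       248.9353       995.7414
  5       312.50       235.1775     1,175.8873
  6       312.50       222.1799     1,333.0796
  7       312.50       209.9007     1,469.3052
  8       312.50       198.3002     1,586.4015
  9       312.50       187.3408     1,686.0668
  10   50,312.50    28,494.9090   284,949.0899
  Σ                 30,634.3833   294,839.1205
Price P = Σ PV = 30,634.3833.
Macaulay duration = Σ(t·PV) / P = 294,839.1205 / 30,634.3833 = 9.62445 half-year periods.
In years: 9.62445 / 2 = 4.81223 years.

4.8122 years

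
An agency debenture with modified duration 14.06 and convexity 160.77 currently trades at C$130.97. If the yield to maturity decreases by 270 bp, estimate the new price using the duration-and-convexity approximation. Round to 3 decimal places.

Duration effect: -D_mod·Δy = -14.06 × (-0.027) = +0.379620
Convexity effect: ½·C·(Δy)² = 0.5 × 160.77 × (-0.027)² = +0.058600665
ΔP/P ≈ +0.379620 + 0.058600665 = +0.438220665
New price ≈ 130.97 × (1 + 0.438220665) = 188.36376049505.

C$188.364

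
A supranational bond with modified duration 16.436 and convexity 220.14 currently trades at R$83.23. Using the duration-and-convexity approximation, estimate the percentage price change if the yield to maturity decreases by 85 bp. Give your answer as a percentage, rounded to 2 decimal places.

Duration effect: -D_mod·Δy = -16.436 × (-0.0085) = +0.139706
Convexity effect: ½·C·(Δy)² = 0.5 × 220.14 × (-0.0085)² = +0.0079525575
ΔP/P ≈ +0.139706 + 0.0079525575 = +0.1476585575
= +14.76585575%.

+14.77%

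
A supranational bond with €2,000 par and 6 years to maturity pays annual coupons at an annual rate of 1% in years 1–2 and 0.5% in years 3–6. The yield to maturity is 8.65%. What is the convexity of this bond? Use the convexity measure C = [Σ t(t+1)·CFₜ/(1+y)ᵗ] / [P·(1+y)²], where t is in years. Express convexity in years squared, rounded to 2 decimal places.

34.37

With y = 0.0865:
  t   CF        PV=CF/(1+0.0865)^t    t·PV        t(t+1)·PV
  1        20.00        18.4077        18.4077          36.8155
  2        20.00        16.9422        33.8845         101.6534
  3        10.00         7.7967        23.3901          93.5604
  4        10.00         7.1760        28.7039         143.5196
  5        10.00         6.6047        33.0234         198.1402
  6     2,010.00     1,221.8494     7,331.0963      51,317.6740
  Σ                  1,278.7767     7,468.5059      51,891.3630
P = 1,278.7767.
Convexity = Σ t(t+1)·PV / [P·(1+y)²] = 51,891.3630 / (1,278.7767 × 1.180482) = 34.37486.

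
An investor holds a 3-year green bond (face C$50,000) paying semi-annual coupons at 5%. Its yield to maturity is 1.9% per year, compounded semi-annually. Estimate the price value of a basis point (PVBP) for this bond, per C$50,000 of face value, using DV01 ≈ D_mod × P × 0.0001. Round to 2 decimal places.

Periodic yield y = 0.0095.
  t   CF        PV=CF/(1+0.0095)^t    t·PV
  1     1,250.00     1,238.2368     1,238.2368
  2     1,250.00     1,226.5842     2,453.1684
  3     1,250.00     1,215.0413     3,645.1239
  4     1,250.00     1,203.6070     4,814.4282
  5     1,250.00     1,192.2804     5,961.4019
  6    51,250.00    48,423.4725   290,540.8351
  Σ                 54,499.2222   308,653.1942
P = 54,499.2222; D_Mac = 5.66344 half-year periods = 2.83172 yrs; D_mod = 2.80507 yrs.
DV01 ≈ 2.80507 × 54,499.2222 × 0.0001 = 15.287429.

C$15.29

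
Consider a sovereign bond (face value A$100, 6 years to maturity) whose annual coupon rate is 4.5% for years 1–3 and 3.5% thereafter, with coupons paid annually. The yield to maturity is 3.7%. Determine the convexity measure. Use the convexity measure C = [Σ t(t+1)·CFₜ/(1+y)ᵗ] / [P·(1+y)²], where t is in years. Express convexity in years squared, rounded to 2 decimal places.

34.06

With y = 0.037:
  t   CF        PV=CF/(1+0.037)^t    t·PV        t(t+1)·PV
  1         4.50         4.3394         4.3394           8.6789
  2         4.50         4.1846         8.3692          25.1077
  3         4.50         4.0353        12.1059          48.4236
  4         3.50         3.0266        12.1063          60.5317
  5         3.50         2.9186        14.5930          87.5579
  6       103.50        83.2277       499.3661       3,495.5627
  Σ                    101.7322       550.8800       3,725.8626
P = 101.7322.
Convexity = Σ t(t+1)·PV / [P·(1+y)²] = 3,725.8626 / (101.7322 × 1.075369) = 34.05734.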